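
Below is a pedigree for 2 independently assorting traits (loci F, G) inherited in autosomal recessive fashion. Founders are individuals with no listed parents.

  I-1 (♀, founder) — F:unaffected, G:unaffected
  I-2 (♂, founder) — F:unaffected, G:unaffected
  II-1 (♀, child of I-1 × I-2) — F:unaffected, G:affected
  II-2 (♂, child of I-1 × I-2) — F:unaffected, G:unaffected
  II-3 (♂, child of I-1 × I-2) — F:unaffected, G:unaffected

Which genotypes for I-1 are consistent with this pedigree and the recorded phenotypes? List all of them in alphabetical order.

F/I-1 un ·: FF|Ff
F/I-2 un ·: FF|Ff
F/II-1 un I-1×I-2: FF|Ff
F/II-2 un I-1×I-2: FF|Ff
F/II-3 un I-1×I-2: FF|Ff
⇒ F over [I-1,I-2,II-1,II-2,II-3]: 25 consistent
G/I-1 un ·: Gg
G/I-2 un ·: Gg
G/II-1 aff I-1×I-2: gg
G/II-2 un I-1×I-2: GG|Gg
G/II-3 un I-1×I-2: GG|Gg
⇒ G over [I-1,I-2,II-1,II-2,II-3]: 4 consistent

I-1 ∈ {FF Gg, Ff Gg}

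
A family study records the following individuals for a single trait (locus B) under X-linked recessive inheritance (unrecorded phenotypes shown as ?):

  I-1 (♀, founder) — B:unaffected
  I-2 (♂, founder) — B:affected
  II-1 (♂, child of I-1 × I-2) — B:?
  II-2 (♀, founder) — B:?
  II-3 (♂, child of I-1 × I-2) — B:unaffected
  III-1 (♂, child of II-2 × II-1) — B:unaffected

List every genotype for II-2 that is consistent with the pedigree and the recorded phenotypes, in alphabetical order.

II-2 ∈ {X^BX^B, X^BX^b}

B/I-1 un ·: X^BX^B|X^BX^b
B/I-2 aff ·: X^bY
B/II-1 ? I-1×I-2: X^BY|X^bY
B/II-2 ? ·: X^BX^B|X^BX^b
B/II-3 un I-1×I-2: X^BY
B/III-1 un II-2×II-1: X^BY
⇒ B over [I-1,I-2,II-1,II-2,II-3,III-1]: 6 consistent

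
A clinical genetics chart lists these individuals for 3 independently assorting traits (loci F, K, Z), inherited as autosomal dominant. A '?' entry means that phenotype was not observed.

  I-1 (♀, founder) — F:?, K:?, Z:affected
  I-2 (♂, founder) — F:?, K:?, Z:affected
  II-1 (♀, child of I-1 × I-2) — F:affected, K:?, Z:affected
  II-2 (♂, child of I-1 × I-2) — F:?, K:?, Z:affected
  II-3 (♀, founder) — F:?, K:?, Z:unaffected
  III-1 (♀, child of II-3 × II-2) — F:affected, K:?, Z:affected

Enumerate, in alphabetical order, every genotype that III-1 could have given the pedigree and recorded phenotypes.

F/I-1 ? ·: ff|Ff|FF
F/I-2 ? ·: ff|Ff|FF
F/II-1 aff I-1×I-2: Ff|FF
F/II-2 ? I-1×I-2: ff|Ff|FF
F/II-3 ? ·: ff|Ff|FF
F/III-1 aff II-3×II-2: Ff|FF
⇒ F over [I-1,I-2,II-1,II-2,II-3,III-1]: 86 consistent
K/I-1 ? ·: kk|Kk|KK
K/I-2 ? ·: kk|Kk|KK
K/II-1 ? I-1×I-2: kk|Kk|KK
K/II-2 ? I-1×I-2: kk|Kk|KK
K/II-3 ? ·: kk|Kk|KK
K/III-1 ? II-3×II-2: kk|Kk|KK
⇒ K over [I-1,I-2,II-1,II-2,II-3,III-1]: 155 consistent
Z/I-1 aff ·: Zz|ZZ
Z/I-2 aff ·: Zz|ZZ
Z/II-1 aff I-1×I-2: Zz|ZZ
Z/II-2 aff I-1×I-2: Zz|ZZ
Z/II-3 un ·: zz
Z/III-1 aff II-3×II-2: Zz
⇒ Z over [I-1,I-2,II-1,II-2,II-3,III-1]: 13 consistent

III-1 ∈ {FF KK Zz, FF Kk Zz, FF kk Zz, Ff KK Zz, Ff Kk Zz, Ff kk Zz}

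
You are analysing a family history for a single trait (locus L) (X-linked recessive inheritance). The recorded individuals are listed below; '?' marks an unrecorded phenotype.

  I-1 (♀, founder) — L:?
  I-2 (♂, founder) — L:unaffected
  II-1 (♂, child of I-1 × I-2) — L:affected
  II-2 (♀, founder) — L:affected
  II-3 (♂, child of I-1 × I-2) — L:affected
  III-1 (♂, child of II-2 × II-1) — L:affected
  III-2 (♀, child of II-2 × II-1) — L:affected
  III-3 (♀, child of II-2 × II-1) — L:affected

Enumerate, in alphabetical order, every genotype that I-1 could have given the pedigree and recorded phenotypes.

L/I-1 ? ·: X^LX^l|X^lX^l
L/I-2 un ·: X^LY
L/II-1 aff I-1×I-2: X^lY
L/II-2 aff ·: X^lX^l
L/II-3 aff I-1×I-2: X^lY
L/III-1 aff II-2×II-1: X^lY
L/III-2 aff II-2×II-1: X^lX^l
L/III-3 aff II-2×II-1: X^lX^l
⇒ L over [I-1,I-2,II-1,II-2,II-3,III-1,III-2,III-3]: 2 consistent

I-1 ∈ {X^LX^l, X^lX^l}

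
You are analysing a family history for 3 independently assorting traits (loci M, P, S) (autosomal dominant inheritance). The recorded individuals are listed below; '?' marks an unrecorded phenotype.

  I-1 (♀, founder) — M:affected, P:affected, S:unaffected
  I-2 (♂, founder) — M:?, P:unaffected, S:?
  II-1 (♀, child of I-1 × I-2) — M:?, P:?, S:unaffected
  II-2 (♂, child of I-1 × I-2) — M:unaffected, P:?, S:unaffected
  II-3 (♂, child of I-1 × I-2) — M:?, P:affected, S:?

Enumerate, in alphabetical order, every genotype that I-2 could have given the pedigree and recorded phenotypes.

M/I-1 aff ·: Mm
M/I-2 ? ·: mm|Mm
M/II-1 ? I-1×I-2: mm|Mm|MM
M/II-2 un I-1×I-2: mm
M/II-3 ? I-1×I-2: mm|Mm|MM
⇒ M over [I-1,I-2,II-1,II-2,II-3]: 13 consistent
P/I-1 aff ·: Pp|PP
P/I-2 un ·: pp
P/II-1 ? I-1×I-2: pp|Pp
P/II-2 ? I-1×I-2: pp|Pp
P/II-3 aff I-1×I-2: Pp
⇒ P over [I-1,I-2,II-1,II-2,II-3]: 5 consistent
S/I-1 un ·: ss
S/I-2 ? ·: ss|Ss
S/II-1 un I-1×I-2: ss
S/II-2 un I-1×I-2: ss
S/II-3 ? I-1×I-2: ss|Ss
⇒ S over [I-1,I-2,II-1,II-2,II-3]: 3 consistent

I-2 ∈ {Mm pp Ss, Mm pp ss, mm pp Ss, mm pp ss}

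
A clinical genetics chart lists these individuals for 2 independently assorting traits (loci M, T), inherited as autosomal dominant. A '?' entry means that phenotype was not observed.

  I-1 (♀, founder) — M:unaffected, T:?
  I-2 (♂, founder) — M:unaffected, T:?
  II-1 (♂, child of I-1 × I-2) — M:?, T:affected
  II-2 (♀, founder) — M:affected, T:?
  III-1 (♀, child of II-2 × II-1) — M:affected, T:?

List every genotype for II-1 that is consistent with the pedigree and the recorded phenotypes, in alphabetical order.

M/I-1 un ·: mm
M/I-2 un ·: mm
M/II-1 ? I-1×I-2: mm
M/II-2 aff ·: Mm|MM
M/III-1 aff II-2×II-1: Mm
⇒ M over [I-1,I-2,II-1,II-2,III-1]: 2 consistent
T/I-1 ? ·: tt|Tt|TT
T/I-2 ? ·: tt|Tt|TT
T/II-1 aff I-1×I-2: Tt|TT
T/II-2 ? ·: tt|Tt|TT
T/III-1 ? II-2×II-1: tt|Tt|TT
⇒ T over [I-1,I-2,II-1,II-2,III-1]: 65 consistent

II-1 ∈ {mm TT, mm Tt}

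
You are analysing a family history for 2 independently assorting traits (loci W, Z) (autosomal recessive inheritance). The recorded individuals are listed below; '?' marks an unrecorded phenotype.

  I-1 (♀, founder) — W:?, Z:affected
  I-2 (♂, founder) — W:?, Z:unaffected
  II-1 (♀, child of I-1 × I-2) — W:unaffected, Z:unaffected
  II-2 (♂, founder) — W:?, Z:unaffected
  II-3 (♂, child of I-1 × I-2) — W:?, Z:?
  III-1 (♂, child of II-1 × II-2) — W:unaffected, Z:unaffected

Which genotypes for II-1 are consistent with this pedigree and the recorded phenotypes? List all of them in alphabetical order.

II-1 ∈ {WW Zz, Ww Zz}

W/I-1 ? ·: WW|Ww|ww
W/I-2 ? ·: WW|Ww|ww
W/II-1 un I-1×I-2: WW|Ww
W/II-2 ? ·: WW|Ww|ww
W/II-3 ? I-1×I-2: WW|Ww|ww
W/III-1 un II-1×II-2: WW|Ww
⇒ W over [I-1,I-2,II-1,II-2,II-3,III-1]: 97 consistent
Z/I-1 aff ·: zz
Z/I-2 un ·: ZZ|Zz
Z/II-1 un I-1×I-2: Zz
Z/II-2 un ·: ZZ|Zz
Z/II-3 ? I-1×I-2: Zz|zz
Z/III-1 un II-1×II-2: ZZ|Zz
⇒ Z over [I-1,I-2,II-1,II-2,II-3,III-1]: 12 consistent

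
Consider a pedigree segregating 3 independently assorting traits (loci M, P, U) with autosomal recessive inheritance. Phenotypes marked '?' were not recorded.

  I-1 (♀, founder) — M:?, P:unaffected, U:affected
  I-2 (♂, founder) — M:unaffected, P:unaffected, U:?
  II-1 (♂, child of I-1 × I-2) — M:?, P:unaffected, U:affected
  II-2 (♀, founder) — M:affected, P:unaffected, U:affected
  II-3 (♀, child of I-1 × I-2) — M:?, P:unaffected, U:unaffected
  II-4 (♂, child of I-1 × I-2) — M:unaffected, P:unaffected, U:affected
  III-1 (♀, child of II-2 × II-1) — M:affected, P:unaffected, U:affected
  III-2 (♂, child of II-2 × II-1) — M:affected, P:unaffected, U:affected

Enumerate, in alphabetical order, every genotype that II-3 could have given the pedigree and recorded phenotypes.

M/I-1 ? ·: MM|Mm|mm
M/I-2 un ·: MM|Mm
M/II-1 ? I-1×I-2: Mm|mm
M/II-2 aff ·: mm
M/II-3 ? I-1×I-2: MM|Mm|mm
M/II-4 un I-1×I-2: MM|Mm
M/III-1 aff II-2×II-1: mm
M/III-2 aff II-2×II-1: mm
⇒ M over [I-1,I-2,II-1,II-2,II-3,II-4,III-1,III-2]: 25 consistent
P/I-1 un ·: PP|Pp
P/I-2 un ·: PP|Pp
P/II-1 un I-1×I-2: PP|Pp
P/II-2 un ·: PP|Pp
P/II-3 un I-1×I-2: PP|Pp
P/II-4 un I-1×I-2: PP|Pp
P/III-1 un II-2×II-1: PP|Pp
P/III-2 un II-2×II-1: PP|Pp
⇒ P over [I-1,I-2,II-1,II-2,II-3,II-4,III-1,III-2]: 161 consistent
U/I-1 aff ·: uu
U/I-2 ? ·: Uu
U/II-1 aff I-1×I-2: uu
U/II-2 aff ·: uu
U/II-3 un I-1×I-2: Uu
U/II-4 aff I-1×I-2: uu
U/III-1 aff II-2×II-1: uu
U/III-2 aff II-2×II-1: uu
⇒ U over [I-1,I-2,II-1,II-2,II-3,II-4,III-1,III-2]: 1 consistent

II-3 ∈ {MM PP Uu, MM Pp Uu, Mm PP Uu, Mm Pp Uu, mm PP Uu, mm Pp Uu}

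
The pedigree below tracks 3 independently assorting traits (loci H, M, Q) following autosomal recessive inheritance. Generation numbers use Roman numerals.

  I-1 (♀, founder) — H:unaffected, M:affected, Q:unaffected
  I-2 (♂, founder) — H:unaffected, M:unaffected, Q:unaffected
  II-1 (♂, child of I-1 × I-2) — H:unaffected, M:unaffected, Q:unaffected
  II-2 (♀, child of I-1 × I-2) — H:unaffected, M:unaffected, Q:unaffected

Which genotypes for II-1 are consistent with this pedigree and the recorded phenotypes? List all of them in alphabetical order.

II-1 ∈ {HH Mm QQ, HH Mm Qq, Hh Mm QQ, Hh Mm Qq}

H/I-1 un ·: HH|Hh
H/I-2 un ·: HH|Hh
H/II-1 un I-1×I-2: HH|Hh
H/II-2 un I-1×I-2: HH|Hh
⇒ H over [I-1,I-2,II-1,II-2]: 13 consistent
M/I-1 aff ·: mm
M/I-2 un ·: MM|Mm
M/II-1 un I-1×I-2: Mm
M/II-2 un I-1×I-2: Mm
⇒ M over [I-1,I-2,II-1,II-2]: 2 consistent
Q/I-1 un ·: QQ|Qq
Q/I-2 un ·: QQ|Qq
Q/II-1 un I-1×I-2: QQ|Qq
Q/II-2 un I-1×I-2: QQ|Qq
⇒ Q over [I-1,I-2,II-1,II-2]: 13 consistent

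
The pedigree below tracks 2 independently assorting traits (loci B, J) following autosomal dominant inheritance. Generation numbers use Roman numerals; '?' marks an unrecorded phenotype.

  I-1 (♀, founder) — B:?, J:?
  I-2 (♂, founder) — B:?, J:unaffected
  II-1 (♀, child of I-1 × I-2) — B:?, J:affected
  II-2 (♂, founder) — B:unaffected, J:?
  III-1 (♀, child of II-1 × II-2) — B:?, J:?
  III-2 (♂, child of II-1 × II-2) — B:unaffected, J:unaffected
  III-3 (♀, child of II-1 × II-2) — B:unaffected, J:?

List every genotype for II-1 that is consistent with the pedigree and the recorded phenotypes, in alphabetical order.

B/I-1 ? ·: bb|Bb|BB
B/I-2 ? ·: bb|Bb|BB
B/II-1 ? I-1×I-2: bb|Bb
B/II-2 un ·: bb
B/III-1 ? II-1×II-2: bb|Bb
B/III-2 un II-1×II-2: bb
B/III-3 un II-1×II-2: bb
⇒ B over [I-1,I-2,II-1,II-2,III-1,III-2,III-3]: 18 consistent
J/I-1 ? ·: Jj|JJ
J/I-2 un ·: jj
J/II-1 aff I-1×I-2: Jj
J/II-2 ? ·: jj|Jj
J/III-1 ? II-1×II-2: jj|Jj|JJ
J/III-2 un II-1×II-2: jj
J/III-3 ? II-1×II-2: jj|Jj|JJ
⇒ J over [I-1,I-2,II-1,II-2,III-1,III-2,III-3]: 26 consistent

II-1 ∈ {Bb Jj, bb Jj}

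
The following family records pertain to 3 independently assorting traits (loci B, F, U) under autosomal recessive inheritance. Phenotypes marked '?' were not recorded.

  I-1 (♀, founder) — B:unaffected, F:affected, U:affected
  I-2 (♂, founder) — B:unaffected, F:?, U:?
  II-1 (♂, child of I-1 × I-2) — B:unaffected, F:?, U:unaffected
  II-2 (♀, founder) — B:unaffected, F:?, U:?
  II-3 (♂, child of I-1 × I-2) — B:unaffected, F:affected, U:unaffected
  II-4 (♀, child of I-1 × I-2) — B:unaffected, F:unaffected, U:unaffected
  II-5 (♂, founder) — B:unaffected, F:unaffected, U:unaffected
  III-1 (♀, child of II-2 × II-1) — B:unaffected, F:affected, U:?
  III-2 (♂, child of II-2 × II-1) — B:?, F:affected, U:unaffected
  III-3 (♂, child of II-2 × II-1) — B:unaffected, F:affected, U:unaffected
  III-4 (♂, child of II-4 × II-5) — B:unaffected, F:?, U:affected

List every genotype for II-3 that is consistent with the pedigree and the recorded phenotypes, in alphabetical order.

II-3 ∈ {BB ff Uu, Bb ff Uu}

B/I-1 un ·: BB|Bb
B/I-2 un ·: BB|Bb
B/II-1 un I-1×I-2: BB|Bb
B/II-2 un ·: BB|Bb
B/II-3 un I-1×I-2: BB|Bb
B/II-4 un I-1×I-2: BB|Bb
B/II-5 un ·: BB|Bb
B/III-1 un II-2×II-1: BB|Bb
B/III-2 ? II-2×II-1: BB|Bb|bb
B/III-3 un II-2×II-1: BB|Bb
B/III-4 un II-4×II-5: BB|Bb
⇒ B over [I-1,I-2,II-1,II-2,II-3,II-4,II-5,III-1,III-2,III-3,III-4]: 1245 consistent
F/I-1 aff ·: ff
F/I-2 ? ·: Ff
F/II-1 ? I-1×I-2: Ff|ff
F/II-2 ? ·: Ff|ff
F/II-3 aff I-1×I-2: ff
F/II-4 un I-1×I-2: Ff
F/II-5 un ·: FF|Ff
F/III-1 aff II-2×II-1: ff
F/III-2 aff II-2×II-1: ff
F/III-3 aff II-2×II-1: ff
F/III-4 ? II-4×II-5: FF|Ff|ff
⇒ F over [I-1,I-2,II-1,II-2,II-3,II-4,II-5,III-1,III-2,III-3,III-4]: 20 consistent
U/I-1 aff ·: uu
U/I-2 ? ·: UU|Uu
U/II-1 un I-1×I-2: Uu
U/II-2 ? ·: UU|Uu|uu
U/II-3 un I-1×I-2: Uu
U/II-4 un I-1×I-2: Uu
U/II-5 un ·: Uu
U/III-1 ? II-2×II-1: UU|Uu|uu
U/III-2 un II-2×II-1: UU|Uu
U/III-3 un II-2×II-1: UU|Uu
U/III-4 aff II-4×II-5: uu
⇒ U over [I-1,I-2,II-1,II-2,II-3,II-4,II-5,III-1,III-2,III-3,III-4]: 44 consistent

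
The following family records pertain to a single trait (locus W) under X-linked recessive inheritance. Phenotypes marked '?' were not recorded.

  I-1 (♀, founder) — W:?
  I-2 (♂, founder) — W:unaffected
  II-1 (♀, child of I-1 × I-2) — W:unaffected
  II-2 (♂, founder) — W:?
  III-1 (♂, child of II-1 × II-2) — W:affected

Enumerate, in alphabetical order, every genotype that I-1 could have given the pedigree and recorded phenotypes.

I-1 ∈ {X^WX^w, X^wX^w}

W/I-1 ? ·: X^WX^w|X^wX^w
W/I-2 un ·: X^WY
W/II-1 un I-1×I-2: X^WX^w
W/II-2 ? ·: X^WY|X^wY
W/III-1 aff II-1×II-2: X^wY
⇒ W over [I-1,I-2,II-1,II-2,III-1]: 4 consistent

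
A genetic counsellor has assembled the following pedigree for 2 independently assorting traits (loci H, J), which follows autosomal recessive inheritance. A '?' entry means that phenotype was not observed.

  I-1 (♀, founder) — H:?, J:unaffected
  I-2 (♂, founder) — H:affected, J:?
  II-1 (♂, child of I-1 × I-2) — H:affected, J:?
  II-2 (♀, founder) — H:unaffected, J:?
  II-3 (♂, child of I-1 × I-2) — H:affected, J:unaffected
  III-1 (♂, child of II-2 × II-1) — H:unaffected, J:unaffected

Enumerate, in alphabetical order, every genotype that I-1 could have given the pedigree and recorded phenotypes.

I-1 ∈ {Hh JJ, Hh Jj, hh JJ, hh Jj}

H/I-1 ? ·: Hh|hh
H/I-2 aff ·: hh
H/II-1 aff I-1×I-2: hh
H/II-2 un ·: HH|Hh
H/II-3 aff I-1×I-2: hh
H/III-1 un II-2×II-1: Hh
⇒ H over [I-1,I-2,II-1,II-2,II-3,III-1]: 4 consistent
J/I-1 un ·: JJ|Jj
J/I-2 ? ·: JJ|Jj|jj
J/II-1 ? I-1×I-2: JJ|Jj|jj
J/II-2 ? ·: JJ|Jj|jj
J/II-3 un I-1×I-2: JJ|Jj
J/III-1 un II-2×II-1: JJ|Jj
⇒ J over [I-1,I-2,II-1,II-2,II-3,III-1]: 74 consistent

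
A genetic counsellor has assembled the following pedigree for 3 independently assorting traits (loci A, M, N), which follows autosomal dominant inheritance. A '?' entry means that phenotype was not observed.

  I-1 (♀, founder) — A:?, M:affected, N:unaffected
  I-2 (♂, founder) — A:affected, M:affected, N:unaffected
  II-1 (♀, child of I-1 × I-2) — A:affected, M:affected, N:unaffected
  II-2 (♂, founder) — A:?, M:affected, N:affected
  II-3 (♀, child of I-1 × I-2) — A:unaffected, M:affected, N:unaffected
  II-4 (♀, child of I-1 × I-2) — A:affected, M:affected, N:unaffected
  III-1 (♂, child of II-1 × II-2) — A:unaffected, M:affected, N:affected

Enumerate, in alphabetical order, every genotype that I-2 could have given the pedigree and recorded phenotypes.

I-2 ∈ {Aa MM nn, Aa Mm nn}

A/I-1 ? ·: aa|Aa
A/I-2 aff ·: Aa
A/II-1 aff I-1×I-2: Aa
A/II-2 ? ·: aa|Aa
A/II-3 un I-1×I-2: aa
A/II-4 aff I-1×I-2: Aa|AA
A/III-1 un II-1×II-2: aa
⇒ A over [I-1,I-2,II-1,II-2,II-3,II-4,III-1]: 6 consistent
M/I-1 aff ·: Mm|MM
M/I-2 aff ·: Mm|MM
M/II-1 aff I-1×I-2: Mm|MM
M/II-2 aff ·: Mm|MM
M/II-3 aff I-1×I-2: Mm|MM
M/II-4 aff I-1×I-2: Mm|MM
M/III-1 aff II-1×II-2: Mm|MM
⇒ M over [I-1,I-2,II-1,II-2,II-3,II-4,III-1]: 87 consistent
N/I-1 un ·: nn
N/I-2 un ·: nn
N/II-1 un I-1×I-2: nn
N/II-2 aff ·: Nn|NN
N/II-3 un I-1×I-2: nn
N/II-4 un I-1×I-2: nn
N/III-1 aff II-1×II-2: Nn
⇒ N over [I-1,I-2,II-1,II-2,II-3,II-4,III-1]: 2 consistent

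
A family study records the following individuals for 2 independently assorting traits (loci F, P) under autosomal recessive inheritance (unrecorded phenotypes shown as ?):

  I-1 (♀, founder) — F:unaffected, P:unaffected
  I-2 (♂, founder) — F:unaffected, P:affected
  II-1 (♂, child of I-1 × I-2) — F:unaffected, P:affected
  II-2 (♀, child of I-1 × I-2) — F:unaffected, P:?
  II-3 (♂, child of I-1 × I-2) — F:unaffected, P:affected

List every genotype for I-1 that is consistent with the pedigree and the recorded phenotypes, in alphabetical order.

F/I-1 un ·: FF|Ff
F/I-2 un ·: FF|Ff
F/II-1 un I-1×I-2: FF|Ff
F/II-2 un I-1×I-2: FF|Ff
F/II-3 un I-1×I-2: FF|Ff
⇒ F over [I-1,I-2,II-1,II-2,II-3]: 25 consistent
P/I-1 un ·: Pp
P/I-2 aff ·: pp
P/II-1 aff I-1×I-2: pp
P/II-2 ? I-1×I-2: Pp|pp
P/II-3 aff I-1×I-2: pp
⇒ P over [I-1,I-2,II-1,II-2,II-3]: 2 consistent

I-1 ∈ {FF Pp, Ff Pp}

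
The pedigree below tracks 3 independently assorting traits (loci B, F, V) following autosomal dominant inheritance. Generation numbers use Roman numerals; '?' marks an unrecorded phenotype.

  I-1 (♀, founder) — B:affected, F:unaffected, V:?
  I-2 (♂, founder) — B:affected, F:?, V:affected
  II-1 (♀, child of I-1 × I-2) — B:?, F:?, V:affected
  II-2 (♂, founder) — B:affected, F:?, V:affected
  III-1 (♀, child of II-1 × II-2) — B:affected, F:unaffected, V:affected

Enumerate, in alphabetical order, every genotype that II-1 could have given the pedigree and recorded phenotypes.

B/I-1 aff ·: Bb|BB
B/I-2 aff ·: Bb|BB
B/II-1 ? I-1×I-2: bb|Bb|BB
B/II-2 aff ·: Bb|BB
B/III-1 aff II-1×II-2: Bb|BB
⇒ B over [I-1,I-2,II-1,II-2,III-1]: 26 consistent
F/I-1 un ·: ff
F/I-2 ? ·: ff|Ff|FF
F/II-1 ? I-1×I-2: ff|Ff
F/II-2 ? ·: ff|Ff
F/III-1 un II-1×II-2: ff
⇒ F over [I-1,I-2,II-1,II-2,III-1]: 8 consistent
V/I-1 ? ·: vv|Vv|VV
V/I-2 aff ·: Vv|VV
V/II-1 aff I-1×I-2: Vv|VV
V/II-2 aff ·: Vv|VV
V/III-1 aff II-1×II-2: Vv|VV
⇒ V over [I-1,I-2,II-1,II-2,III-1]: 32 consistent

II-1 ∈ {BB Ff VV, BB Ff Vv, BB ff VV, BB ff Vv, Bb Ff VV, Bb Ff Vv, Bb ff VV, Bb ff Vv, bb Ff VV, bb Ff Vv, bb ff VV, bb ff Vv}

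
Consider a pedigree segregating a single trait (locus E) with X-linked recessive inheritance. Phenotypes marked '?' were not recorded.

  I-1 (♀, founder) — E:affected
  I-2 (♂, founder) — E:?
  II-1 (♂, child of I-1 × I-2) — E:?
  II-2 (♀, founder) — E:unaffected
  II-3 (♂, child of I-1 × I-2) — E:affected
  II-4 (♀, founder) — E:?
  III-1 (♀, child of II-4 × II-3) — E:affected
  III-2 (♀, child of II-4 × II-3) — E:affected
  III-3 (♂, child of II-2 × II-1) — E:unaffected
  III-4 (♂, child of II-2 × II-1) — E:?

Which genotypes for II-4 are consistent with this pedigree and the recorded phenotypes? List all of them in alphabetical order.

E/I-1 aff ·: X^eX^e
E/I-2 ? ·: X^EY|X^eY
E/II-1 ? I-1×I-2: X^eY
E/II-2 un ·: X^EX^E|X^EX^e
E/II-3 aff I-1×I-2: X^eY
E/II-4 ? ·: X^EX^e|X^eX^e
E/III-1 aff II-4×II-3: X^eX^e
E/III-2 aff II-4×II-3: X^eX^e
E/III-3 un II-2×II-1: X^EY
E/III-4 ? II-2×II-1: X^EY|X^eY
⇒ E over [I-1,I-2,II-1,II-2,II-3,II-4,III-1,III-2,III-3,III-4]: 12 consistent

II-4 ∈ {X^EX^e, X^eX^e}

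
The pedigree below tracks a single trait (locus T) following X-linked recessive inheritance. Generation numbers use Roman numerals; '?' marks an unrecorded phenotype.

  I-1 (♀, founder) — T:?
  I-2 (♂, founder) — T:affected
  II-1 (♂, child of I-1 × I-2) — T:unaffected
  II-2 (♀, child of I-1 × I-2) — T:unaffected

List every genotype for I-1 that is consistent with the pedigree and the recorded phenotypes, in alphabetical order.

I-1 ∈ {X^TX^T, X^TX^t}

T/I-1 ? ·: X^TX^T|X^TX^t
T/I-2 aff ·: X^tY
T/II-1 un I-1×I-2: X^TY
T/II-2 un I-1×I-2: X^TX^t
⇒ T over [I-1,I-2,II-1,II-2]: 2 consistent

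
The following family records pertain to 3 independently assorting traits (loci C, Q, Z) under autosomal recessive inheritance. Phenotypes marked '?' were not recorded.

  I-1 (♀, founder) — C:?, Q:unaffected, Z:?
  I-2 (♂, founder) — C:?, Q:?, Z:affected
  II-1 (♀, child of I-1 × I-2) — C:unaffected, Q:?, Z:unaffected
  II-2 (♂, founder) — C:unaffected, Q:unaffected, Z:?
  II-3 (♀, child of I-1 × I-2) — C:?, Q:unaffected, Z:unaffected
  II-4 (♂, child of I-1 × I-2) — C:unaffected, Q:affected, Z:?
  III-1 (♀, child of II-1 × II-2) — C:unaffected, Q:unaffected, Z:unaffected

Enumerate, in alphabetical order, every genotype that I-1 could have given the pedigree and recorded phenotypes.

C/I-1 ? ·: CC|Cc|cc
C/I-2 ? ·: CC|Cc|cc
C/II-1 un I-1×I-2: CC|Cc
C/II-2 un ·: CC|Cc
C/II-3 ? I-1×I-2: CC|Cc|cc
C/II-4 un I-1×I-2: CC|Cc
C/III-1 un II-1×II-2: CC|Cc
⇒ C over [I-1,I-2,II-1,II-2,II-3,II-4,III-1]: 125 consistent
Q/I-1 un ·: Qq
Q/I-2 ? ·: Qq|qq
Q/II-1 ? I-1×I-2: QQ|Qq|qq
Q/II-2 un ·: QQ|Qq
Q/II-3 un I-1×I-2: QQ|Qq
Q/II-4 aff I-1×I-2: qq
Q/III-1 un II-1×II-2: QQ|Qq
⇒ Q over [I-1,I-2,II-1,II-2,II-3,II-4,III-1]: 24 consistent
Z/I-1 ? ·: ZZ|Zz
Z/I-2 aff ·: zz
Z/II-1 un I-1×I-2: Zz
Z/II-2 ? ·: ZZ|Zz|zz
Z/II-3 un I-1×I-2: Zz
Z/II-4 ? I-1×I-2: Zz|zz
Z/III-1 un II-1×II-2: ZZ|Zz
⇒ Z over [I-1,I-2,II-1,II-2,II-3,II-4,III-1]: 15 consistent

I-1 ∈ {CC Qq ZZ, CC Qq Zz, Cc Qq ZZ, Cc Qq Zz, cc Qq ZZ, cc Qq Zz}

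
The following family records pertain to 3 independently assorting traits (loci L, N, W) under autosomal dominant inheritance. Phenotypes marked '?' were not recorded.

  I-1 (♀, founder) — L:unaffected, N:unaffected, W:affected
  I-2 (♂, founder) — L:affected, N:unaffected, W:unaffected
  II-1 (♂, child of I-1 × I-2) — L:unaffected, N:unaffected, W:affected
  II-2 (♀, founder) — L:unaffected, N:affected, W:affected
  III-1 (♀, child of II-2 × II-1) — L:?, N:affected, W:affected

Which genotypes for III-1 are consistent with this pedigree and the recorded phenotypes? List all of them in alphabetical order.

III-1 ∈ {ll Nn WW, ll Nn Ww}

L/I-1 un ·: ll
L/I-2 aff ·: Ll
L/II-1 un I-1×I-2: ll
L/II-2 un ·: ll
L/III-1 ? II-2×II-1: ll
⇒ L over [I-1,I-2,II-1,II-2,III-1]: 1 consistent
N/I-1 un ·: nn
N/I-2 un ·: nn
N/II-1 un I-1×I-2: nn
N/II-2 aff ·: Nn|NN
N/III-1 aff II-2×II-1: Nn
⇒ N over [I-1,I-2,II-1,II-2,III-1]: 2 consistent
W/I-1 aff ·: Ww|WW
W/I-2 un ·: ww
W/II-1 aff I-1×I-2: Ww
W/II-2 aff ·: Ww|WW
W/III-1 aff II-2×II-1: Ww|WW
⇒ W over [I-1,I-2,II-1,II-2,III-1]: 8 consistent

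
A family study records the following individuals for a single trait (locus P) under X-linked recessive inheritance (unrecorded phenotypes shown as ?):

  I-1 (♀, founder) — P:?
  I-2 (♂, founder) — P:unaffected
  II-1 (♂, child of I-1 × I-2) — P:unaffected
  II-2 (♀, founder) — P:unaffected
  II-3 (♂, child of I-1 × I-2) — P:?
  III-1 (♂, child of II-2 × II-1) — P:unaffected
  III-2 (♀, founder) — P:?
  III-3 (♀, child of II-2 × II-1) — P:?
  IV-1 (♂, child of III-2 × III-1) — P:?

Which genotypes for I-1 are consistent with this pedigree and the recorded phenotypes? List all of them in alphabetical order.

P/I-1 ? ·: X^PX^P|X^PX^p
P/I-2 un ·: X^PY
P/II-1 un I-1×I-2: X^PY
P/II-2 un ·: X^PX^P|X^PX^p
P/II-3 ? I-1×I-2: X^PY|X^pY
P/III-1 un II-2×II-1: X^PY
P/III-2 ? ·: X^PX^P|X^PX^p|X^pX^p
P/III-3 ? II-2×II-1: X^PX^P|X^PX^p
P/IV-1 ? III-2×III-1: X^PY|X^pY
⇒ P over [I-1,I-2,II-1,II-2,II-3,III-1,III-2,III-3,IV-1]: 36 consistent

I-1 ∈ {X^PX^P, X^PX^p}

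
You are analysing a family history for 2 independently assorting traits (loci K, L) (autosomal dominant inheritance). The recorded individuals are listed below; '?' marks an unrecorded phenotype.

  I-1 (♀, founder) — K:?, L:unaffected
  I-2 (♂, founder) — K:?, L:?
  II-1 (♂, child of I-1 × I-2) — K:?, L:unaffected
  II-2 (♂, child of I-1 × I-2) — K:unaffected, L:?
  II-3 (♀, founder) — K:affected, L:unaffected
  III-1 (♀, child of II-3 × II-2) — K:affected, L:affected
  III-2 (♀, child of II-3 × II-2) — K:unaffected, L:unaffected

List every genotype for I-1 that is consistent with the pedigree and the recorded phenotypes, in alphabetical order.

I-1 ∈ {Kk ll, kk ll}

K/I-1 ? ·: kk|Kk
K/I-2 ? ·: kk|Kk
K/II-1 ? I-1×I-2: kk|Kk|KK
K/II-2 un I-1×I-2: kk
K/II-3 aff ·: Kk
K/III-1 aff II-3×II-2: Kk
K/III-2 un II-3×II-2: kk
⇒ K over [I-1,I-2,II-1,II-2,II-3,III-1,III-2]: 8 consistent
L/I-1 un ·: ll
L/I-2 ? ·: Ll
L/II-1 un I-1×I-2: ll
L/II-2 ? I-1×I-2: Ll
L/II-3 un ·: ll
L/III-1 aff II-3×II-2: Ll
L/III-2 un II-3×II-2: ll
⇒ L over [I-1,I-2,II-1,II-2,II-3,III-1,III-2]: 1 consistent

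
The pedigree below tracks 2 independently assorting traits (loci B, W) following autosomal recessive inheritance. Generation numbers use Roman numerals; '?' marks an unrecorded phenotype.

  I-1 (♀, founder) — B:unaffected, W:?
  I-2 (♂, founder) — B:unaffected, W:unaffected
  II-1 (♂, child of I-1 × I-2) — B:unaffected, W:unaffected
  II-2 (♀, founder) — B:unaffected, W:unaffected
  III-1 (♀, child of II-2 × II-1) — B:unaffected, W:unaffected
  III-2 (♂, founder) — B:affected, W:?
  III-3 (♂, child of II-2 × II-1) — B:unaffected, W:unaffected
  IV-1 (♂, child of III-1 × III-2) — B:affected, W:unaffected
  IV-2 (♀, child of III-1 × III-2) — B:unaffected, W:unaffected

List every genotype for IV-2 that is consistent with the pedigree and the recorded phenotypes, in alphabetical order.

IV-2 ∈ {Bb WW, Bb Ww}

B/I-1 un ·: BB|Bb
B/I-2 un ·: BB|Bb
B/II-1 un I-1×I-2: BB|Bb
B/II-2 un ·: BB|Bb
B/III-1 un II-2×II-1: Bb
B/III-2 aff ·: bb
B/III-3 un II-2×II-1: BB|Bb
B/IV-1 aff III-1×III-2: bb
B/IV-2 un III-1×III-2: Bb
⇒ B over [I-1,I-2,II-1,II-2,III-1,III-2,III-3,IV-1,IV-2]: 20 consistent
W/I-1 ? ·: WW|Ww|ww
W/I-2 un ·: WW|Ww
W/II-1 un I-1×I-2: WW|Ww
W/II-2 un ·: WW|Ww
W/III-1 un II-2×II-1: WW|Ww
W/III-2 ? ·: WW|Ww|ww
W/III-3 un II-2×II-1: WW|Ww
W/IV-1 un III-1×III-2: WW|Ww
W/IV-2 un III-1×III-2: WW|Ww
⇒ W over [I-1,I-2,II-1,II-2,III-1,III-2,III-3,IV-1,IV-2]: 444 consistent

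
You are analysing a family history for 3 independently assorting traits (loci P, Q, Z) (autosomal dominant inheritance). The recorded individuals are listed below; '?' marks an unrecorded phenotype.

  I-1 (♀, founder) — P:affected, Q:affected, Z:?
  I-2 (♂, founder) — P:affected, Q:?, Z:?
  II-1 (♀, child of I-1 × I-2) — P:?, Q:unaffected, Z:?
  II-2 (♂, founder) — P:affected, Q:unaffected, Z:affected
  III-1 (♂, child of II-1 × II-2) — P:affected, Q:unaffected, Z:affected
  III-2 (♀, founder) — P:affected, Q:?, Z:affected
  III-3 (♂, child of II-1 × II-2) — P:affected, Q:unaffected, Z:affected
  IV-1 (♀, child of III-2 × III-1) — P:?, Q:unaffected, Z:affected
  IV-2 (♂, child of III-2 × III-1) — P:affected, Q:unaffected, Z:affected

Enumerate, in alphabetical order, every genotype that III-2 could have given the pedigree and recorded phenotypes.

III-2 ∈ {PP Qq ZZ, PP Qq Zz, PP qq ZZ, PP qq Zz, Pp Qq ZZ, Pp Qq Zz, Pp qq ZZ, Pp qq Zz}

P/I-1 aff ·: Pp|PP
P/I-2 aff ·: Pp|PP
P/II-1 ? I-1×I-2: pp|Pp|PP
P/II-2 aff ·: Pp|PP
P/III-1 aff II-1×II-2: Pp|PP
P/III-2 aff ·: Pp|PP
P/III-3 aff II-1×II-2: Pp|PP
P/IV-1 ? III-2×III-1: pp|Pp|PP
P/IV-2 aff III-2×III-1: Pp|PP
⇒ P over [I-1,I-2,II-1,II-2,III-1,III-2,III-3,IV-1,IV-2]: 340 consistent
Q/I-1 aff ·: Qq
Q/I-2 ? ·: qq|Qq
Q/II-1 un I-1×I-2: qq
Q/II-2 un ·: qq
Q/III-1 un II-1×II-2: qq
Q/III-2 ? ·: qq|Qq
Q/III-3 un II-1×II-2: qq
Q/IV-1 un III-2×III-1: qq
Q/IV-2 un III-2×III-1: qq
⇒ Q over [I-1,I-2,II-1,II-2,III-1,III-2,III-3,IV-1,IV-2]: 4 consistent
Z/I-1 ? ·: zz|Zz|ZZ
Z/I-2 ? ·: zz|Zz|ZZ
Z/II-1 ? I-1×I-2: zz|Zz|ZZ
Z/II-2 aff ·: Zz|ZZ
Z/III-1 aff II-1×II-2: Zz|ZZ
Z/III-2 aff ·: Zz|ZZ
Z/III-3 aff II-1×II-2: Zz|ZZ
Z/IV-1 aff III-2×III-1: Zz|ZZ
Z/IV-2 aff III-2×III-1: Zz|ZZ
⇒ Z over [I-1,I-2,II-1,II-2,III-1,III-2,III-3,IV-1,IV-2]: 552 consistent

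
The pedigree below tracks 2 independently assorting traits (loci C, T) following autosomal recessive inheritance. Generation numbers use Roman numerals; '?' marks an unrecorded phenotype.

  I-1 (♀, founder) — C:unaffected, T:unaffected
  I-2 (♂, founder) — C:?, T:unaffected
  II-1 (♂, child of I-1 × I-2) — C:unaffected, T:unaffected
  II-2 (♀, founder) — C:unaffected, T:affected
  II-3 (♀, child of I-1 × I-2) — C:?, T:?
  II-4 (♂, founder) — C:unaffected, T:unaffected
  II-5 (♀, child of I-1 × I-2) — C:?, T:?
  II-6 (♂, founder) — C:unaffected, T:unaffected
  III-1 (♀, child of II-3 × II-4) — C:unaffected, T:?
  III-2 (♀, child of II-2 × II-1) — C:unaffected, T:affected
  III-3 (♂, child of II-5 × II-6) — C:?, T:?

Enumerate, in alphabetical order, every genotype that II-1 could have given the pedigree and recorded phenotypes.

II-1 ∈ {CC Tt, Cc Tt}

C/I-1 un ·: CC|Cc
C/I-2 ? ·: CC|Cc|cc
C/II-1 un I-1×I-2: CC|Cc
C/II-2 un ·: CC|Cc
C/II-3 ? I-1×I-2: CC|Cc|cc
C/II-4 un ·: CC|Cc
C/II-5 ? I-1×I-2: CC|Cc|cc
C/II-6 un ·: CC|Cc
C/III-1 un II-3×II-4: CC|Cc
C/III-2 un II-2×II-1: CC|Cc
C/III-3 ? II-5×II-6: CC|Cc|cc
⇒ C over [I-1,I-2,II-1,II-2,II-3,II-4,II-5,II-6,III-1,III-2,III-3]: 1776 consistent
T/I-1 un ·: TT|Tt
T/I-2 un ·: TT|Tt
T/II-1 un I-1×I-2: Tt
T/II-2 aff ·: tt
T/II-3 ? I-1×I-2: TT|Tt|tt
T/II-4 un ·: TT|Tt
T/II-5 ? I-1×I-2: TT|Tt|tt
T/II-6 un ·: TT|Tt
T/III-1 ? II-3×II-4: TT|Tt|tt
T/III-2 aff II-2×II-1: tt
T/III-3 ? II-5×II-6: TT|Tt|tt
⇒ T over [I-1,I-2,II-1,II-2,II-3,II-4,II-5,II-6,III-1,III-2,III-3]: 249 consistent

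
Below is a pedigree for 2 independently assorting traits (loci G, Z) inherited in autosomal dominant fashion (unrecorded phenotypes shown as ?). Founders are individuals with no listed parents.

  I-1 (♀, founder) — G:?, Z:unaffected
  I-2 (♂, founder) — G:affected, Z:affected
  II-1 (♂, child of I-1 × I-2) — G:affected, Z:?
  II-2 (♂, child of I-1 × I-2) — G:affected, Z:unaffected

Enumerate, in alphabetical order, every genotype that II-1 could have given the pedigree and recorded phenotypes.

G/I-1 ? ·: gg|Gg|GG
G/I-2 aff ·: Gg|GG
G/II-1 aff I-1×I-2: Gg|GG
G/II-2 aff I-1×I-2: Gg|GG
⇒ G over [I-1,I-2,II-1,II-2]: 15 consistent
Z/I-1 un ·: zz
Z/I-2 aff ·: Zz
Z/II-1 ? I-1×I-2: zz|Zz
Z/II-2 un I-1×I-2: zz
⇒ Z over [I-1,I-2,II-1,II-2]: 2 consistent

II-1 ∈ {GG Zz, GG zz, Gg Zz, Gg zz}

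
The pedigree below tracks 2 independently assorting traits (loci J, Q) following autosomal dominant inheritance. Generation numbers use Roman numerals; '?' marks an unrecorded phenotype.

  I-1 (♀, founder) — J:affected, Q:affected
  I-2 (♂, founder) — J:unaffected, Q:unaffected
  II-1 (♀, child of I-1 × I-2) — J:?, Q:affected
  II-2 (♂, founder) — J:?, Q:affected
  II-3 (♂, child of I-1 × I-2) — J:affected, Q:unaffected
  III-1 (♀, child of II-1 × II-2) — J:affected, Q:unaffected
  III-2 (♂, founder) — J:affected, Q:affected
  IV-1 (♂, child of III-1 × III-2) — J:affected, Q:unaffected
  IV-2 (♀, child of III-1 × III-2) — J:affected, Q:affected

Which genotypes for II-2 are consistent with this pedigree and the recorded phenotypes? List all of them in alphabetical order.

II-2 ∈ {JJ Qq, Jj Qq, jj Qq}

J/I-1 aff ·: Jj|JJ
J/I-2 un ·: jj
J/II-1 ? I-1×I-2: jj|Jj
J/II-2 ? ·: jj|Jj|JJ
J/II-3 aff I-1×I-2: Jj
J/III-1 aff II-1×II-2: Jj|JJ
J/III-2 aff ·: Jj|JJ
J/IV-1 aff III-1×III-2: Jj|JJ
J/IV-2 aff III-1×III-2: Jj|JJ
⇒ J over [I-1,I-2,II-1,II-2,II-3,III-1,III-2,IV-1,IV-2]: 84 consistent
Q/I-1 aff ·: Qq
Q/I-2 un ·: qq
Q/II-1 aff I-1×I-2: Qq
Q/II-2 aff ·: Qq
Q/II-3 un I-1×I-2: qq
Q/III-1 un II-1×II-2: qq
Q/III-2 aff ·: Qq
Q/IV-1 un III-1×III-2: qq
Q/IV-2 aff III-1×III-2: Qq
⇒ Q over [I-1,I-2,II-1,II-2,II-3,III-1,III-2,IV-1,IV-2]: 1 consistent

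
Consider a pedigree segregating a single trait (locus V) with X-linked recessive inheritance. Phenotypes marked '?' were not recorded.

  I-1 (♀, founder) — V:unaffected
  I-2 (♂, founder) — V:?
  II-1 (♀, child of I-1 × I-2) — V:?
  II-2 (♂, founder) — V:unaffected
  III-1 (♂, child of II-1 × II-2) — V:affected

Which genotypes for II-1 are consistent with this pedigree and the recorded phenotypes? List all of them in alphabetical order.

V/I-1 un ·: X^VX^V|X^VX^v
V/I-2 ? ·: X^VY|X^vY
V/II-1 ? I-1×I-2: X^VX^v|X^vX^v
V/II-2 un ·: X^VY
V/III-1 aff II-1×II-2: X^vY
⇒ V over [I-1,I-2,II-1,II-2,III-1]: 4 consistent

II-1 ∈ {X^VX^v, X^vX^v}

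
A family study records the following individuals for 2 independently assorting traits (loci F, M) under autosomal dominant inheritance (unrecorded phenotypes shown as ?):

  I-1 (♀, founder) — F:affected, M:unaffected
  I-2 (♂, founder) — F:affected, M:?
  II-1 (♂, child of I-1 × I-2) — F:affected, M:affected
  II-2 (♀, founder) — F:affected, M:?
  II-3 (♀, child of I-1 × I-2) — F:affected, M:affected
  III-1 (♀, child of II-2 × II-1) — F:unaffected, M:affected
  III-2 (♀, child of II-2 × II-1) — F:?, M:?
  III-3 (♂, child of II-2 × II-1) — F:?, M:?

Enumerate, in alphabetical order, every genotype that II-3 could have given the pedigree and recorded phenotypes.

II-3 ∈ {FF Mm, Ff Mm}

F/I-1 aff ·: Ff|FF
F/I-2 aff ·: Ff|FF
F/II-1 aff I-1×I-2: Ff
F/II-2 aff ·: Ff
F/II-3 aff I-1×I-2: Ff|FF
F/III-1 un II-2×II-1: ff
F/III-2 ? II-2×II-1: ff|Ff|FF
F/III-3 ? II-2×II-1: ff|Ff|FF
⇒ F over [I-1,I-2,II-1,II-2,II-3,III-1,III-2,III-3]: 54 consistent
M/I-1 un ·: mm
M/I-2 ? ·: Mm|MM
M/II-1 aff I-1×I-2: Mm
M/II-2 ? ·: mm|Mm|MM
M/II-3 aff I-1×I-2: Mm
M/III-1 aff II-2×II-1: Mm|MM
M/III-2 ? II-2×II-1: mm|Mm|MM
M/III-3 ? II-2×II-1: mm|Mm|MM
⇒ M over [I-1,I-2,II-1,II-2,II-3,III-1,III-2,III-3]: 60 consistent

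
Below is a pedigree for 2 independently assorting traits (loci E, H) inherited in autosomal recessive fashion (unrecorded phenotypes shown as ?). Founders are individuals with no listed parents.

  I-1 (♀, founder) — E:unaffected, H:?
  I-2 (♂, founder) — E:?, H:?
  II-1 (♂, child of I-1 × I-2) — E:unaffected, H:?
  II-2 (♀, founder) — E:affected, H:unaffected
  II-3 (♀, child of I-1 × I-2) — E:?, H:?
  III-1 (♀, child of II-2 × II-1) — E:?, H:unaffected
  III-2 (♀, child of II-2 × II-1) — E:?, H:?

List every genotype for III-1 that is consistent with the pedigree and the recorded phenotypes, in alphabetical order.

E/I-1 un ·: EE|Ee
E/I-2 ? ·: EE|Ee|ee
E/II-1 un I-1×I-2: EE|Ee
E/II-2 aff ·: ee
E/II-3 ? I-1×I-2: EE|Ee|ee
E/III-1 ? II-2×II-1: Ee|ee
E/III-2 ? II-2×II-1: Ee|ee
⇒ E over [I-1,I-2,II-1,II-2,II-3,III-1,III-2]: 48 consistent
H/I-1 ? ·: HH|Hh|hh
H/I-2 ? ·: HH|Hh|hh
H/II-1 ? I-1×I-2: HH|Hh|hh
H/II-2 un ·: HH|Hh
H/II-3 ? I-1×I-2: HH|Hh|hh
H/III-1 un II-2×II-1: HH|Hh
H/III-2 ? II-2×II-1: HH|Hh|hh
⇒ H over [I-1,I-2,II-1,II-2,II-3,III-1,III-2]: 194 consistent

III-1 ∈ {Ee HH, Ee Hh, ee HH, ee Hh}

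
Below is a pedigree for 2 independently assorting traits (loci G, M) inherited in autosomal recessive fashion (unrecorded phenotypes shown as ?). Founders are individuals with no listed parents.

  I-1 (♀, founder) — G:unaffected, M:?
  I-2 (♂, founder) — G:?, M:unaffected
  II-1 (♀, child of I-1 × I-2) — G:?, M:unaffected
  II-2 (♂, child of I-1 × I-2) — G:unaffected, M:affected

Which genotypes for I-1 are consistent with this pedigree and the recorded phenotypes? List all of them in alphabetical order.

G/I-1 un ·: GG|Gg
G/I-2 ? ·: GG|Gg|gg
G/II-1 ? I-1×I-2: GG|Gg|gg
G/II-2 un I-1×I-2: GG|Gg
⇒ G over [I-1,I-2,II-1,II-2]: 18 consistent
M/I-1 ? ·: Mm|mm
M/I-2 un ·: Mm
M/II-1 un I-1×I-2: MM|Mm
M/II-2 aff I-1×I-2: mm
⇒ M over [I-1,I-2,II-1,II-2]: 3 consistent

I-1 ∈ {GG Mm, GG mm, Gg Mm, Gg mm}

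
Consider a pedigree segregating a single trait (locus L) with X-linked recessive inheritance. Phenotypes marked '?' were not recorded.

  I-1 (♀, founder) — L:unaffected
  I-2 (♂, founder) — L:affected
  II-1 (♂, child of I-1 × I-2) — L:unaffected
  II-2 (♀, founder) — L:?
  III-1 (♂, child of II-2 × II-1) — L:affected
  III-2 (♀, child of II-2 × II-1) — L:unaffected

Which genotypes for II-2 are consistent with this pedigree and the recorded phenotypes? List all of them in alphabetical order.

L/I-1 un ·: X^LX^L|X^LX^l
L/I-2 aff ·: X^lY
L/II-1 un I-1×I-2: X^LY
L/II-2 ? ·: X^LX^l|X^lX^l
L/III-1 aff II-2×II-1: X^lY
L/III-2 un II-2×II-1: X^LX^L|X^LX^l
⇒ L over [I-1,I-2,II-1,II-2,III-1,III-2]: 6 consistent

II-2 ∈ {X^LX^l, X^lX^l}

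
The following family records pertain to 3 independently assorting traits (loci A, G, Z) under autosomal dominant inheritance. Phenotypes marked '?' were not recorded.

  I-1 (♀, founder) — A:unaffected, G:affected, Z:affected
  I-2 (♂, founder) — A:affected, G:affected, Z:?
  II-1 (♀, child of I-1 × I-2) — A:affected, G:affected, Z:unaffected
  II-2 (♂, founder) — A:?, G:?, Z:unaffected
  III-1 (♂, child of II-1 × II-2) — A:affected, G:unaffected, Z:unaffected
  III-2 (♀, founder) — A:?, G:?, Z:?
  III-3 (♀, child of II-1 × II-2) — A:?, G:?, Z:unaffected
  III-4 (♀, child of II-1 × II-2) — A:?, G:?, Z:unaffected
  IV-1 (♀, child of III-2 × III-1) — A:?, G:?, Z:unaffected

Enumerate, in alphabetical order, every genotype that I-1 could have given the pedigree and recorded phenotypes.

I-1 ∈ {aa GG Zz, aa Gg Zz}

A/I-1 un ·: aa
A/I-2 aff ·: Aa|AA
A/II-1 aff I-1×I-2: Aa
A/II-2 ? ·: aa|Aa|AA
A/III-1 aff II-1×II-2: Aa|AA
A/III-2 ? ·: aa|Aa|AA
A/III-3 ? II-1×II-2: aa|Aa|AA
A/III-4 ? II-1×II-2: aa|Aa|AA
A/IV-1 ? III-2×III-1: aa|Aa|AA
⇒ A over [I-1,I-2,II-1,II-2,III-1,III-2,III-3,III-4,IV-1]: 342 consistent
G/I-1 aff ·: Gg|GG
G/I-2 aff ·: Gg|GG
G/II-1 aff I-1×I-2: Gg
G/II-2 ? ·: gg|Gg
G/III-1 un II-1×II-2: gg
G/III-2 ? ·: gg|Gg|GG
G/III-3 ? II-1×II-2: gg|Gg|GG
G/III-4 ? II-1×II-2: gg|Gg|GG
G/IV-1 ? III-2×III-1: gg|Gg
⇒ G over [I-1,I-2,II-1,II-2,III-1,III-2,III-3,III-4,IV-1]: 156 consistent
Z/I-1 aff ·: Zz
Z/I-2 ? ·: zz|Zz
Z/II-1 un I-1×I-2: zz
Z/II-2 un ·: zz
Z/III-1 un II-1×II-2: zz
Z/III-2 ? ·: zz|Zz
Z/III-3 un II-1×II-2: zz
Z/III-4 un II-1×II-2: zz
Z/IV-1 un III-2×III-1: zz
⇒ Z over [I-1,I-2,II-1,II-2,III-1,III-2,III-3,III-4,IV-1]: 4 consistent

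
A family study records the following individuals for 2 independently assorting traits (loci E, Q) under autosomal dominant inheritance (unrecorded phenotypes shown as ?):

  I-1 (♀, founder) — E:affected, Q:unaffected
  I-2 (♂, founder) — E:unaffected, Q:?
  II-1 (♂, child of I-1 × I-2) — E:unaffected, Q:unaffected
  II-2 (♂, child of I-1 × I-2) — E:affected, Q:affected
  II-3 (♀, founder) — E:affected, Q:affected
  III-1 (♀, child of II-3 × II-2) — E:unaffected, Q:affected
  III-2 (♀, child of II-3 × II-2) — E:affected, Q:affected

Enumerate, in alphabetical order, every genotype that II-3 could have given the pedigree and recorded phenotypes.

II-3 ∈ {Ee QQ, Ee Qq}

E/I-1 aff ·: Ee
E/I-2 un ·: ee
E/II-1 un I-1×I-2: ee
E/II-2 aff I-1×I-2: Ee
E/II-3 aff ·: Ee
E/III-1 un II-3×II-2: ee
E/III-2 aff II-3×II-2: Ee|EE
⇒ E over [I-1,I-2,II-1,II-2,II-3,III-1,III-2]: 2 consistent
Q/I-1 un ·: qq
Q/I-2 ? ·: Qq
Q/II-1 un I-1×I-2: qq
Q/II-2 aff I-1×I-2: Qq
Q/II-3 aff ·: Qq|QQ
Q/III-1 aff II-3×II-2: Qq|QQ
Q/III-2 aff II-3×II-2: Qq|QQ
⇒ Q over [I-1,I-2,II-1,II-2,II-3,III-1,III-2]: 8 consistent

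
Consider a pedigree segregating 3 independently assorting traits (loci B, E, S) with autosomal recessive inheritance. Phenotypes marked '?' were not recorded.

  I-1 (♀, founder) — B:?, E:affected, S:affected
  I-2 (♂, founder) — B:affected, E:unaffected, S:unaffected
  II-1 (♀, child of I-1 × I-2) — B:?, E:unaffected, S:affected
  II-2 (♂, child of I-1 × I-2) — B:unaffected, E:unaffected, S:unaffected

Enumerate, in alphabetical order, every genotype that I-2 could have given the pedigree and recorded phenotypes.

I-2 ∈ {bb EE Ss, bb Ee Ss}

B/I-1 ? ·: BB|Bb
B/I-2 aff ·: bb
B/II-1 ? I-1×I-2: Bb|bb
B/II-2 un I-1×I-2: Bb
⇒ B over [I-1,I-2,II-1,II-2]: 3 consistent
E/I-1 aff ·: ee
E/I-2 un ·: EE|Ee
E/II-1 un I-1×I-2: Ee
E/II-2 un I-1×I-2: Ee
⇒ E over [I-1,I-2,II-1,II-2]: 2 consistent
S/I-1 aff ·: ss
S/I-2 un ·: Ss
S/II-1 aff I-1×I-2: ss
S/II-2 un I-1×I-2: Ss
⇒ S over [I-1,I-2,II-1,II-2]: 1 consistent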